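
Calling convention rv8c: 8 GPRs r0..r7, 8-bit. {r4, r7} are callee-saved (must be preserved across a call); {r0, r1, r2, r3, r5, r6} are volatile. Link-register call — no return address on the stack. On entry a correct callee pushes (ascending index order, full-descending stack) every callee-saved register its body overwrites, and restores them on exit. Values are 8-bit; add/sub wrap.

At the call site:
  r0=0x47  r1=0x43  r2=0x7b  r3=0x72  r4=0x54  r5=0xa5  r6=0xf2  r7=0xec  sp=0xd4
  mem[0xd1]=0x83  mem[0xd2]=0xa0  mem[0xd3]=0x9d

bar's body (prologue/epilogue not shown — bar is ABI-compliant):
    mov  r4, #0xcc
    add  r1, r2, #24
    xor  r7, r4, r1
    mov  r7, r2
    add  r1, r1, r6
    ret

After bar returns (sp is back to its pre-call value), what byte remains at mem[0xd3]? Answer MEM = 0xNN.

MEM = 0x54

prologue: push r4 -> mem[0xd3]=0x54, sp=0xd3
prologue: push r7 -> mem[0xd2]=0xec, sp=0xd2
body[0] mov  r4, #0xcc -> r4=0xcc
body[1] add  r1, r2, #24 -> r1=0x93
body[2] xor  r7, r4, r1 -> r7=0x5f
body[3] mov  r7, r2 -> r7=0x7b
body[4] add  r1, r1, r6 -> r1=0x85
epilogue: pop r7=0xec, sp=0xd3
epilogue: pop r4=0x54, sp=0xd4
prologue pushed ['r4', 'r7'] at ['0xd3', '0xd2']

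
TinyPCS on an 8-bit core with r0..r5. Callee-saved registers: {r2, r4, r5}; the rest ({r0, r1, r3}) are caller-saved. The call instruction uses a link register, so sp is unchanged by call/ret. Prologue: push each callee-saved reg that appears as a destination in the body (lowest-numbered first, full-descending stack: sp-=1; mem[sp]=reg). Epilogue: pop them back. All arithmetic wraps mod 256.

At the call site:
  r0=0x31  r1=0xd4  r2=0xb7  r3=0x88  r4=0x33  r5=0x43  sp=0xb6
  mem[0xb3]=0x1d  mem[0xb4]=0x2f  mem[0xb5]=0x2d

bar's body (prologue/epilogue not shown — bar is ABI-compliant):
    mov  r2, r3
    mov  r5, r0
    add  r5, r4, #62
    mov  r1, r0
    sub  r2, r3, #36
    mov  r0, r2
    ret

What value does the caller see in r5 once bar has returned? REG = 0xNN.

REG = 0x43

prologue: push r2 -> mem[0xb5]=0xb7, sp=0xb5
prologue: push r5 -> mem[0xb4]=0x43, sp=0xb4
body[0] mov  r2, r3 -> r2=0x88
body[1] mov  r5, r0 -> r5=0x31
body[2] add  r5, r4, #62 -> r5=0x71
body[3] mov  r1, r0 -> r1=0x31
body[4] sub  r2, r3, #36 -> r2=0x64
body[5] mov  r0, r2 -> r0=0x64
epilogue: pop r5=0x43, sp=0xb5
epilogue: pop r2=0xb7, sp=0xb6
r5 is callee-saved -> restored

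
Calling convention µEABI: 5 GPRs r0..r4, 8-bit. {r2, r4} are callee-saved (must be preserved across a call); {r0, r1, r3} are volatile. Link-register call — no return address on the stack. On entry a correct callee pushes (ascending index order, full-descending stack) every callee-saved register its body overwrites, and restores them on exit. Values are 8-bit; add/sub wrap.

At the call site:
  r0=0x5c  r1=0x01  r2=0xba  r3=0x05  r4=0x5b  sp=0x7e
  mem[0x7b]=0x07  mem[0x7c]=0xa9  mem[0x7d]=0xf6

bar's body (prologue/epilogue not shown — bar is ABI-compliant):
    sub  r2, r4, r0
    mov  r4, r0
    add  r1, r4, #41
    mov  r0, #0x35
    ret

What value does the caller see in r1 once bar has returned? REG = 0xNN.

prologue: push r2 -> mem[0x7d]=0xba, sp=0x7d
prologue: push r4 -> mem[0x7c]=0x5b, sp=0x7c
body[0] sub  r2, r4, r0 -> r2=0xff
body[1] mov  r4, r0 -> r4=0x5c
body[2] add  r1, r4, #41 -> r1=0x85
body[3] mov  r0, #0x35 -> r0=0x35
epilogue: pop r4=0x5b, sp=0x7d
epilogue: pop r2=0xba, sp=0x7e
r1 is caller-saved -> body value

REG = 0x85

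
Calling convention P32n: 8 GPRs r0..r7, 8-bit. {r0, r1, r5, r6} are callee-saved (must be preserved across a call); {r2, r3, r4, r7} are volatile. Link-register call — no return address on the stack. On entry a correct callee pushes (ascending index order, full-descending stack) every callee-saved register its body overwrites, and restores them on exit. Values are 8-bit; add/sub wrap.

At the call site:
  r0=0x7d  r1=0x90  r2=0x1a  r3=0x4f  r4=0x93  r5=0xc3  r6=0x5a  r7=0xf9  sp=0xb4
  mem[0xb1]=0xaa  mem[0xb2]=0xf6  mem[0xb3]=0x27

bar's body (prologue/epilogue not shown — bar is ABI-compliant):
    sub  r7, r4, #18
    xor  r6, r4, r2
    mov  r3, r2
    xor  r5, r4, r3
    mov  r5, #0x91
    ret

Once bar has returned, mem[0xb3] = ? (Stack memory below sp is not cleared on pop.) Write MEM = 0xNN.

prologue: push r5 → mem[0xb3]=0xc3, sp=0xb3
prologue: push r6 → mem[0xb2]=0x5a, sp=0xb2
body[0] sub  r7, r4, #18 → r7=0x81
body[1] xor  r6, r4, r2 → r6=0x89
body[2] mov  r3, r2 → r3=0x1a
body[3] xor  r5, r4, r3 → r5=0x89
body[4] mov  r5, #0x91 → r5=0x91
epilogue: pop r6=0x5a, sp=0xb3
epilogue: pop r5=0xc3, sp=0xb4
prologue pushed ['r5', 'r6'] at ['0xb3', '0xb2']

MEM = 0xc3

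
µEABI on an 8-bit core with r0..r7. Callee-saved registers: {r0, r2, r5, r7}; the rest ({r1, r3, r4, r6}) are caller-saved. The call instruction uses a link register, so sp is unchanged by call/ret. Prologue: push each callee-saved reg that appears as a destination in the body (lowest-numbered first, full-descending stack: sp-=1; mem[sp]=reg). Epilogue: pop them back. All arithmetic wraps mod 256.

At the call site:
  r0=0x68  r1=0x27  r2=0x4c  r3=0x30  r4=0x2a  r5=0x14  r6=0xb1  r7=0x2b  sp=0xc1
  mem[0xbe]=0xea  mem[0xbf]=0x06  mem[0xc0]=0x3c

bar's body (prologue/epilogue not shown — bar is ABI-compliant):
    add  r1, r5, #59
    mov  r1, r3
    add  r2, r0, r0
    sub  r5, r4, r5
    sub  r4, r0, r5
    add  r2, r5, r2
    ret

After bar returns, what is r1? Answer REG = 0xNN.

REG = 0x30

prologue: push r2 -> mem[0xc0]=0x4c, sp=0xc0
prologue: push r5 -> mem[0xbf]=0x14, sp=0xbf
body[0] add  r1, r5, #59 -> r1=0x4f
body[1] mov  r1, r3 -> r1=0x30
body[2] add  r2, r0, r0 -> r2=0xd0
body[3] sub  r5, r4, r5 -> r5=0x16
body[4] sub  r4, r0, r5 -> r4=0x52
body[5] add  r2, r5, r2 -> r2=0xe6
epilogue: pop r5=0x14, sp=0xc0
epilogue: pop r2=0x4c, sp=0xc1
r1 is caller-saved -> body value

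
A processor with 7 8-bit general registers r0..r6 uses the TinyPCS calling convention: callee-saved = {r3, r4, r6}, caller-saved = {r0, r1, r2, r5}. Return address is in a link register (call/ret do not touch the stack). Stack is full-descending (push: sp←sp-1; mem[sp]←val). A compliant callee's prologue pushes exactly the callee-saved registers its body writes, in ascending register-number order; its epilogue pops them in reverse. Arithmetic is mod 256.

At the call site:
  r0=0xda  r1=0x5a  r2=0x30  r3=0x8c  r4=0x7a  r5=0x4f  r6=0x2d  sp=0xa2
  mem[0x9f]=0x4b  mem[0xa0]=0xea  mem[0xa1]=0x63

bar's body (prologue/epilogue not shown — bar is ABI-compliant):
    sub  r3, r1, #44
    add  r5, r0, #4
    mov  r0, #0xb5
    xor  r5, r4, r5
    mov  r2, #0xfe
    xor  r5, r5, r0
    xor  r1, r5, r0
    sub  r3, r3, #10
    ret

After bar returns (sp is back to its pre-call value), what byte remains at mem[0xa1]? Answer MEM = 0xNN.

prologue: push r3 → mem[0xa1]=0x8c, sp=0xa1
body[0] sub  r3, r1, #44 → r3=0x2e
body[1] add  r5, r0, #4 → r5=0xde
body[2] mov  r0, #0xb5 → r0=0xb5
body[3] xor  r5, r4, r5 → r5=0xa4
body[4] mov  r2, #0xfe → r2=0xfe
body[5] xor  r5, r5, r0 → r5=0x11
body[6] xor  r1, r5, r0 → r1=0xa4
body[7] sub  r3, r3, #10 → r3=0x24
epilogue: pop r3=0x8c, sp=0xa2
prologue pushed ['r3'] at ['0xa1']

MEM = 0x8c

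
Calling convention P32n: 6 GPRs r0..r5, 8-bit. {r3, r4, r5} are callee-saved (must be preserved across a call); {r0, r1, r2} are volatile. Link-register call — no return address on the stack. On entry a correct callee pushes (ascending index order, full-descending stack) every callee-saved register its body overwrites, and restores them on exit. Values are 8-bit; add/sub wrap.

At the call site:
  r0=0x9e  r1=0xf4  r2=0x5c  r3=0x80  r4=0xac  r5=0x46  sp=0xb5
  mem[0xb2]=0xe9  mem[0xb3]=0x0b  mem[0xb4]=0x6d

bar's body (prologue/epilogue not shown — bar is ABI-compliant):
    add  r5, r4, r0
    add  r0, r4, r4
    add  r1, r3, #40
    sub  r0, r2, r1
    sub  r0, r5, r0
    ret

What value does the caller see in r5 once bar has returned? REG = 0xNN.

prologue: push r5 → mem[0xb4]=0x46, sp=0xb4
body[0] add  r5, r4, r0 → r5=0x4a
body[1] add  r0, r4, r4 → r0=0x58
body[2] add  r1, r3, #40 → r1=0xa8
body[3] sub  r0, r2, r1 → r0=0xb4
body[4] sub  r0, r5, r0 → r0=0x96
epilogue: pop r5=0x46, sp=0xb5
r5 is callee-saved → restored

REG = 0x46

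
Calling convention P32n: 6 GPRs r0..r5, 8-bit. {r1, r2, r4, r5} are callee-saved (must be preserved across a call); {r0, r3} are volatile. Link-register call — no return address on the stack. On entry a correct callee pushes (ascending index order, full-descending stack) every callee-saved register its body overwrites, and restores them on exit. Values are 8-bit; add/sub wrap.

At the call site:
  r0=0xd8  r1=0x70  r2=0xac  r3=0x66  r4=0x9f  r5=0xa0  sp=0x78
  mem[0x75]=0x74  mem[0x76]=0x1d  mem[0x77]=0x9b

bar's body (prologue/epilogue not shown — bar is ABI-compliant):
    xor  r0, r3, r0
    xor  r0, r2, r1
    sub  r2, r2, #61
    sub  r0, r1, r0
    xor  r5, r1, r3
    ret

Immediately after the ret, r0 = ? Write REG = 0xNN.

REG = 0x94

prologue: push r2 → mem[0x77]=0xac, sp=0x77
prologue: push r5 → mem[0x76]=0xa0, sp=0x76
body[0] xor  r0, r3, r0 → r0=0xbe
body[1] xor  r0, r2, r1 → r0=0xdc
body[2] sub  r2, r2, #61 → r2=0x6f
body[3] sub  r0, r1, r0 → r0=0x94
body[4] xor  r5, r1, r3 → r5=0x16
epilogue: pop r5=0xa0, sp=0x77
epilogue: pop r2=0xac, sp=0x78
r0 is caller-saved → body value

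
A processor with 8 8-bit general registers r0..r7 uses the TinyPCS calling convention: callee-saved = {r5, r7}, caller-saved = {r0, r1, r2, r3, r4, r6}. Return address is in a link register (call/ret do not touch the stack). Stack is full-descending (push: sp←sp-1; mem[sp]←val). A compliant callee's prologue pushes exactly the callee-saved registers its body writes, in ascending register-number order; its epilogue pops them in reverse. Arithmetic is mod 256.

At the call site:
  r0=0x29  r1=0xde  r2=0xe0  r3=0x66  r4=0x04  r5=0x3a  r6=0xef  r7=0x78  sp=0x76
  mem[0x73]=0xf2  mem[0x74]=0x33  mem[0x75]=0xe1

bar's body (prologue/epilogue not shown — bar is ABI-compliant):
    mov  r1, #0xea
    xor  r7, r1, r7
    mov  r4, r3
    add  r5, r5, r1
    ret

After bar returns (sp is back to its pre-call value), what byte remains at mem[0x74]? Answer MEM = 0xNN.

MEM = 0x78

prologue: push r5 -> mem[0x75]=0x3a, sp=0x75
prologue: push r7 -> mem[0x74]=0x78, sp=0x74
body[0] mov  r1, #0xea -> r1=0xea
body[1] xor  r7, r1, r7 -> r7=0x92
body[2] mov  r4, r3 -> r4=0x66
body[3] add  r5, r5, r1 -> r5=0x24
epilogue: pop r7=0x78, sp=0x75
epilogue: pop r5=0x3a, sp=0x76
prologue pushed ['r5', 'r7'] at ['0x75', '0x74']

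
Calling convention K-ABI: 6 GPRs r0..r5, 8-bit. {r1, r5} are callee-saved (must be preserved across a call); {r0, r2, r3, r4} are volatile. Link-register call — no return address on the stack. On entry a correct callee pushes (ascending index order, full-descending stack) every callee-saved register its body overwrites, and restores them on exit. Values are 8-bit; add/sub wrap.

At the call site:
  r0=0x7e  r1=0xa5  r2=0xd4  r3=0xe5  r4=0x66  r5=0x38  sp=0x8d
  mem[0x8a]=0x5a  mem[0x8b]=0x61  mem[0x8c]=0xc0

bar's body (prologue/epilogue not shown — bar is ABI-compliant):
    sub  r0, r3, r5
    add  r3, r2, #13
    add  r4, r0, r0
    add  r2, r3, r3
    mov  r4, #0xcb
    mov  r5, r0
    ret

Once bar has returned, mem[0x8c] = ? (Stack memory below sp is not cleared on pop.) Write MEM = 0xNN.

MEM = 0x38

prologue: push r5 -> mem[0x8c]=0x38, sp=0x8c
body[0] sub  r0, r3, r5 -> r0=0xad
body[1] add  r3, r2, #13 -> r3=0xe1
body[2] add  r4, r0, r0 -> r4=0x5a
body[3] add  r2, r3, r3 -> r2=0xc2
body[4] mov  r4, #0xcb -> r4=0xcb
body[5] mov  r5, r0 -> r5=0xad
epilogue: pop r5=0x38, sp=0x8d
prologue pushed ['r5'] at ['0x8c']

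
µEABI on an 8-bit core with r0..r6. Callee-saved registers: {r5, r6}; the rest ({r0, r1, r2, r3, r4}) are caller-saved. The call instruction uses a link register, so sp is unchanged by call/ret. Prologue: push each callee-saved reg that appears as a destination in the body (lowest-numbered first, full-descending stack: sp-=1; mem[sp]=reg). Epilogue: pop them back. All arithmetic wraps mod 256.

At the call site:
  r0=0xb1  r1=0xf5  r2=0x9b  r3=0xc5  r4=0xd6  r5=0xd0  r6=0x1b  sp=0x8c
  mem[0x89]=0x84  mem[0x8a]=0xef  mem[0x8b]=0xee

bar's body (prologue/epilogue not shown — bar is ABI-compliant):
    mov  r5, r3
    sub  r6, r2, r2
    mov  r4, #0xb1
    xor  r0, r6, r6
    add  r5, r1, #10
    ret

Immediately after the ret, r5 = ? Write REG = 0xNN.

prologue: push r5 -> mem[0x8b]=0xd0, sp=0x8b
prologue: push r6 -> mem[0x8a]=0x1b, sp=0x8a
body[0] mov  r5, r3 -> r5=0xc5
body[1] sub  r6, r2, r2 -> r6=0x00
body[2] mov  r4, #0xb1 -> r4=0xb1
body[3] xor  r0, r6, r6 -> r0=0x00
body[4] add  r5, r1, #10 -> r5=0xff
epilogue: pop r6=0x1b, sp=0x8b
epilogue: pop r5=0xd0, sp=0x8c
r5 is callee-saved -> restored

REG = 0xd0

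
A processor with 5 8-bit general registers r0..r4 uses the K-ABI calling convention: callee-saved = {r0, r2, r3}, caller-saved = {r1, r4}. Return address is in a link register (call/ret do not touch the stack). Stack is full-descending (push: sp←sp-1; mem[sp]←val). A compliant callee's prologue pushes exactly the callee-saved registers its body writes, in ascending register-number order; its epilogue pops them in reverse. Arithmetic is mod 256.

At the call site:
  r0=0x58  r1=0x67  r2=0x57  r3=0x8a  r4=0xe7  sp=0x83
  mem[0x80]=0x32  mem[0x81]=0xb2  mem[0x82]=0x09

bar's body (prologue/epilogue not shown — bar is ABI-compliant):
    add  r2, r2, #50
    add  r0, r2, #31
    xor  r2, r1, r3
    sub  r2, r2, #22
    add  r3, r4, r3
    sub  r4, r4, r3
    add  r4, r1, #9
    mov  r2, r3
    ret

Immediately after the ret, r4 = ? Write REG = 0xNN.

prologue: push r0 -> mem[0x82]=0x58, sp=0x82
prologue: push r2 -> mem[0x81]=0x57, sp=0x81
prologue: push r3 -> mem[0x80]=0x8a, sp=0x80
body[0] add  r2, r2, #50 -> r2=0x89
body[1] add  r0, r2, #31 -> r0=0xa8
body[2] xor  r2, r1, r3 -> r2=0xed
body[3] sub  r2, r2, #22 -> r2=0xd7
body[4] add  r3, r4, r3 -> r3=0x71
body[5] sub  r4, r4, r3 -> r4=0x76
body[6] add  r4, r1, #9 -> r4=0x70
body[7] mov  r2, r3 -> r2=0x71
epilogue: pop r3=0x8a, sp=0x81
epilogue: pop r2=0x57, sp=0x82
epilogue: pop r0=0x58, sp=0x83
r4 is caller-saved -> body value

REG = 0x70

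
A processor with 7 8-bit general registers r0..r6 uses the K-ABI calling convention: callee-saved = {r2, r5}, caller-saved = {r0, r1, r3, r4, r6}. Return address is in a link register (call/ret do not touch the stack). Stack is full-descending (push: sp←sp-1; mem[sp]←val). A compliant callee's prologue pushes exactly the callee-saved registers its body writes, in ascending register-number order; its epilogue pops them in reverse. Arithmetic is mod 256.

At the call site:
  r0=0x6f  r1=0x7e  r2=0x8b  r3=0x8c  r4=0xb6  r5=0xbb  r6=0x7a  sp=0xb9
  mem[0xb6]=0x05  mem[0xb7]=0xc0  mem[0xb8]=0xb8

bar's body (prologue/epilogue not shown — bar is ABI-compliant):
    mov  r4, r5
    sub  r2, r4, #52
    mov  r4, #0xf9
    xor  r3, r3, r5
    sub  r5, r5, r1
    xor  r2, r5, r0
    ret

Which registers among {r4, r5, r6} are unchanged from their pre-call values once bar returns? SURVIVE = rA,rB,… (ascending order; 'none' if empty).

SURVIVE = r5,r6

prologue: push r2 → mem[0xb8]=0x8b, sp=0xb8
prologue: push r5 → mem[0xb7]=0xbb, sp=0xb7
body[0] mov  r4, r5 → r4=0xbb
body[1] sub  r2, r4, #52 → r2=0x87
body[2] mov  r4, #0xf9 → r4=0xf9
body[3] xor  r3, r3, r5 → r3=0x37
body[4] sub  r5, r5, r1 → r5=0x3d
body[5] xor  r2, r5, r0 → r2=0x52
epilogue: pop r5=0xbb, sp=0xb8
epilogue: pop r2=0x8b, sp=0xb9
r4: caller-saved, written=True
r5: callee-saved, written=True
r6: caller-saved, written=False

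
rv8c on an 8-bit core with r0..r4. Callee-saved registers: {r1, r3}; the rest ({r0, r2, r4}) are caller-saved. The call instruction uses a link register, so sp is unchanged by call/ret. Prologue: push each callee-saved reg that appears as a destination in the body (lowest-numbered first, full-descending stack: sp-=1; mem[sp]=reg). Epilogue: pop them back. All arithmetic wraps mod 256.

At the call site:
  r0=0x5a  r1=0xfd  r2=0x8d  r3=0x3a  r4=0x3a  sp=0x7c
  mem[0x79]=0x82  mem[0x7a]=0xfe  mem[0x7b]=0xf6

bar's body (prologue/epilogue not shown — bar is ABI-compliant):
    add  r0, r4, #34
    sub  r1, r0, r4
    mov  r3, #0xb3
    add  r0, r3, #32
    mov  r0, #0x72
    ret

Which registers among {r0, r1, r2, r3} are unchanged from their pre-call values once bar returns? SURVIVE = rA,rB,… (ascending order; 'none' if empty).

prologue: push r1 → mem[0x7b]=0xfd, sp=0x7b
prologue: push r3 → mem[0x7a]=0x3a, sp=0x7a
body[0] add  r0, r4, #34 → r0=0x5c
body[1] sub  r1, r0, r4 → r1=0x22
body[2] mov  r3, #0xb3 → r3=0xb3
body[3] add  r0, r3, #32 → r0=0xd3
body[4] mov  r0, #0x72 → r0=0x72
epilogue: pop r3=0x3a, sp=0x7b
epilogue: pop r1=0xfd, sp=0x7c
r0: caller-saved, written=True
r1: callee-saved, written=True
r2: caller-saved, written=False
r3: callee-saved, written=True

SURVIVE = r1,r2,r3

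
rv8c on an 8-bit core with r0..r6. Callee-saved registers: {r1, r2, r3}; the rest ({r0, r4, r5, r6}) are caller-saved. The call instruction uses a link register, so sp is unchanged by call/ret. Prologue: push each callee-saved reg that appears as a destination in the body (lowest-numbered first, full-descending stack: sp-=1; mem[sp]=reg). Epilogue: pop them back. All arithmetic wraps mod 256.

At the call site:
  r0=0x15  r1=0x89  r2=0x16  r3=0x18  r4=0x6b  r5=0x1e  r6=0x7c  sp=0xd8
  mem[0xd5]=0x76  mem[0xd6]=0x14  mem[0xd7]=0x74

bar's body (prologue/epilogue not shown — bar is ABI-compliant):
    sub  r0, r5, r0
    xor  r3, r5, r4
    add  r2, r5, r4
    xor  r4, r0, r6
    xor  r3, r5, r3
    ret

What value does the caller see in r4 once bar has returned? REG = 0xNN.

REG = 0x75

prologue: push r2 → mem[0xd7]=0x16, sp=0xd7
prologue: push r3 → mem[0xd6]=0x18, sp=0xd6
body[0] sub  r0, r5, r0 → r0=0x09
body[1] xor  r3, r5, r4 → r3=0x75
body[2] add  r2, r5, r4 → r2=0x89
body[3] xor  r4, r0, r6 → r4=0x75
body[4] xor  r3, r5, r3 → r3=0x6b
epilogue: pop r3=0x18, sp=0xd7
epilogue: pop r2=0x16, sp=0xd8
r4 is caller-saved → body value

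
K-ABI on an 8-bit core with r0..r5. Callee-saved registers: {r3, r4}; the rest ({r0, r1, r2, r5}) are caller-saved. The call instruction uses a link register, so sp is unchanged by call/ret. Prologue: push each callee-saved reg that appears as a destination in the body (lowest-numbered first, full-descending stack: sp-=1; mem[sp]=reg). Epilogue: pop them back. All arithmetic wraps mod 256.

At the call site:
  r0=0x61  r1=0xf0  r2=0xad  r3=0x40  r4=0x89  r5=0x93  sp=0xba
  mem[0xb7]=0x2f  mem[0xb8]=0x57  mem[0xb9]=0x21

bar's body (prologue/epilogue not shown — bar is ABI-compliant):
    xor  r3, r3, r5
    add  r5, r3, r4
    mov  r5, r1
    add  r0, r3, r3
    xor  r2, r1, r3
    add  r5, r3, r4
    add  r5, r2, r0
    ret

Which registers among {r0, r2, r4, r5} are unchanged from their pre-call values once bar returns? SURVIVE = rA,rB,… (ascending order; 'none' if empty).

SURVIVE = r4

prologue: push r3 -> mem[0xb9]=0x40, sp=0xb9
body[0] xor  r3, r3, r5 -> r3=0xd3
body[1] add  r5, r3, r4 -> r5=0x5c
body[2] mov  r5, r1 -> r5=0xf0
body[3] add  r0, r3, r3 -> r0=0xa6
body[4] xor  r2, r1, r3 -> r2=0x23
body[5] add  r5, r3, r4 -> r5=0x5c
body[6] add  r5, r2, r0 -> r5=0xc9
epilogue: pop r3=0x40, sp=0xba
r0: caller-saved, written=True
r2: caller-saved, written=True
r4: callee-saved, written=False
r5: caller-saved, written=True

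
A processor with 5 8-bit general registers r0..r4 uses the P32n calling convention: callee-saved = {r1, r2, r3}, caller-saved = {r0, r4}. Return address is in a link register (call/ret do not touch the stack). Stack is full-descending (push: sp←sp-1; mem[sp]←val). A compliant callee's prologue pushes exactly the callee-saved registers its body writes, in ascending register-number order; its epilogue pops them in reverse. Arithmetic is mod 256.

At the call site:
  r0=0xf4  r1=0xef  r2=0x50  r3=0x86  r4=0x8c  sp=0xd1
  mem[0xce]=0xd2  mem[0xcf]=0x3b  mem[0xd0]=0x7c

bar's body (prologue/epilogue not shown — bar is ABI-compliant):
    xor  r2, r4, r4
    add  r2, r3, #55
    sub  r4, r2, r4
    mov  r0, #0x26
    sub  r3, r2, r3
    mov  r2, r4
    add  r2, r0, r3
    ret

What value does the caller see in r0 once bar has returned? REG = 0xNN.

prologue: push r2 → mem[0xd0]=0x50, sp=0xd0
prologue: push r3 → mem[0xcf]=0x86, sp=0xcf
body[0] xor  r2, r4, r4 → r2=0x00
body[1] add  r2, r3, #55 → r2=0xbd
body[2] sub  r4, r2, r4 → r4=0x31
body[3] mov  r0, #0x26 → r0=0x26
body[4] sub  r3, r2, r3 → r3=0x37
body[5] mov  r2, r4 → r2=0x31
body[6] add  r2, r0, r3 → r2=0x5d
epilogue: pop r3=0x86, sp=0xd0
epilogue: pop r2=0x50, sp=0xd1
r0 is caller-saved → body value

REG = 0x26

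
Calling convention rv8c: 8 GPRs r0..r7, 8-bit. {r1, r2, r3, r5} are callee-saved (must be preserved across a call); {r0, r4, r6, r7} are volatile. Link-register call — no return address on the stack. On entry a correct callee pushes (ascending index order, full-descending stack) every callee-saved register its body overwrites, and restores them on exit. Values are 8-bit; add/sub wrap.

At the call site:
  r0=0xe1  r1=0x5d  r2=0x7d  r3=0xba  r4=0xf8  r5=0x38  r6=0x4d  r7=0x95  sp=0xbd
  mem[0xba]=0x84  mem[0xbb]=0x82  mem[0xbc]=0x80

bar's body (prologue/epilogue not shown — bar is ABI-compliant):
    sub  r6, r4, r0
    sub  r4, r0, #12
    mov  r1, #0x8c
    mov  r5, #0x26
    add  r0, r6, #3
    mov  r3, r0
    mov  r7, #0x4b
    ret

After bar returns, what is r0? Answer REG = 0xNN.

prologue: push r1 -> mem[0xbc]=0x5d, sp=0xbc
prologue: push r3 -> mem[0xbb]=0xba, sp=0xbb
prologue: push r5 -> mem[0xba]=0x38, sp=0xba
body[0] sub  r6, r4, r0 -> r6=0x17
body[1] sub  r4, r0, #12 -> r4=0xd5
body[2] mov  r1, #0x8c -> r1=0x8c
body[3] mov  r5, #0x26 -> r5=0x26
body[4] add  r0, r6, #3 -> r0=0x1a
body[5] mov  r3, r0 -> r3=0x1a
body[6] mov  r7, #0x4b -> r7=0x4b
epilogue: pop r5=0x38, sp=0xbb
epilogue: pop r3=0xba, sp=0xbc
epilogue: pop r1=0x5d, sp=0xbd
r0 is caller-saved -> body value

REG = 0x1a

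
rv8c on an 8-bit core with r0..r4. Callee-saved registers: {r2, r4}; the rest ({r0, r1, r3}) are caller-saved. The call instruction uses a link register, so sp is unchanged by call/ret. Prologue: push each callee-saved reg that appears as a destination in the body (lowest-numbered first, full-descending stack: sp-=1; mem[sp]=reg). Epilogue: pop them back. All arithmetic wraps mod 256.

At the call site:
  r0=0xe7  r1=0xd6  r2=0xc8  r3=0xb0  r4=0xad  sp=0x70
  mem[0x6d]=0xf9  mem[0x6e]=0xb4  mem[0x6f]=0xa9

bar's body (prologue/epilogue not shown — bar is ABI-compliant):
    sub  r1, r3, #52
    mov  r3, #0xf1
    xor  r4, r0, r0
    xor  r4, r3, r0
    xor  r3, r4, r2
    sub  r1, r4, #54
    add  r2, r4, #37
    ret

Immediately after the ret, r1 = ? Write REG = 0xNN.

prologue: push r2 → mem[0x6f]=0xc8, sp=0x6f
prologue: push r4 → mem[0x6e]=0xad, sp=0x6e
body[0] sub  r1, r3, #52 → r1=0x7c
body[1] mov  r3, #0xf1 → r3=0xf1
body[2] xor  r4, r0, r0 → r4=0x00
body[3] xor  r4, r3, r0 → r4=0x16
body[4] xor  r3, r4, r2 → r3=0xde
body[5] sub  r1, r4, #54 → r1=0xe0
body[6] add  r2, r4, #37 → r2=0x3b
epilogue: pop r4=0xad, sp=0x6f
epilogue: pop r2=0xc8, sp=0x70
r1 is caller-saved → body value

REG = 0xe0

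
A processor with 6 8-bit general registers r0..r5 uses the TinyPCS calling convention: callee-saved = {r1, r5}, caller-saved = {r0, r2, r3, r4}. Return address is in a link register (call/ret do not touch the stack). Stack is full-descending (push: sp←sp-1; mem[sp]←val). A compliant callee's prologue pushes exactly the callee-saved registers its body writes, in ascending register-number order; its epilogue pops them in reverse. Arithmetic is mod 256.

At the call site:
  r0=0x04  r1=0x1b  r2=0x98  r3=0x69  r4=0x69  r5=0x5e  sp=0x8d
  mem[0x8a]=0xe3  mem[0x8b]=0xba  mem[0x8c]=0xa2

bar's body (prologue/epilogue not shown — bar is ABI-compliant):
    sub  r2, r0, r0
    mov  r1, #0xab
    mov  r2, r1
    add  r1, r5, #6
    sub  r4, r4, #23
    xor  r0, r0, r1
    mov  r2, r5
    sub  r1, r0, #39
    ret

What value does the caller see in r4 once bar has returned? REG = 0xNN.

prologue: push r1 -> mem[0x8c]=0x1b, sp=0x8c
body[0] sub  r2, r0, r0 -> r2=0x00
body[1] mov  r1, #0xab -> r1=0xab
body[2] mov  r2, r1 -> r2=0xab
body[3] add  r1, r5, #6 -> r1=0x64
body[4] sub  r4, r4, #23 -> r4=0x52
body[5] xor  r0, r0, r1 -> r0=0x60
body[6] mov  r2, r5 -> r2=0x5e
body[7] sub  r1, r0, #39 -> r1=0x39
epilogue: pop r1=0x1b, sp=0x8d
r4 is caller-saved -> body value

REG = 0x52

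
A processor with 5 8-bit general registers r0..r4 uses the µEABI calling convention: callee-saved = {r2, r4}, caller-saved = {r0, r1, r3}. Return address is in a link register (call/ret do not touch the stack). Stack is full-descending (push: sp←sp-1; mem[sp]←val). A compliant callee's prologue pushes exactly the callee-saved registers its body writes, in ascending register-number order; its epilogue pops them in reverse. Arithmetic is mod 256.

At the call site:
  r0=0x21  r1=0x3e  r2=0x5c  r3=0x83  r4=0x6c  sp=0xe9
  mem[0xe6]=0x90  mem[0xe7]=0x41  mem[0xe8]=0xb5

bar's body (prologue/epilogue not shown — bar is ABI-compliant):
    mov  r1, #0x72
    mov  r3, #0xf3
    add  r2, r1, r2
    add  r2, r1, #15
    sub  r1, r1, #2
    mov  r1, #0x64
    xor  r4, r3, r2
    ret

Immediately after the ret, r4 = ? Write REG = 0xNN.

prologue: push r2 -> mem[0xe8]=0x5c, sp=0xe8
prologue: push r4 -> mem[0xe7]=0x6c, sp=0xe7
body[0] mov  r1, #0x72 -> r1=0x72
body[1] mov  r3, #0xf3 -> r3=0xf3
body[2] add  r2, r1, r2 -> r2=0xce
body[3] add  r2, r1, #15 -> r2=0x81
body[4] sub  r1, r1, #2 -> r1=0x70
body[5] mov  r1, #0x64 -> r1=0x64
body[6] xor  r4, r3, r2 -> r4=0x72
epilogue: pop r4=0x6c, sp=0xe8
epilogue: pop r2=0x5c, sp=0xe9
r4 is callee-saved -> restored

REG = 0x6c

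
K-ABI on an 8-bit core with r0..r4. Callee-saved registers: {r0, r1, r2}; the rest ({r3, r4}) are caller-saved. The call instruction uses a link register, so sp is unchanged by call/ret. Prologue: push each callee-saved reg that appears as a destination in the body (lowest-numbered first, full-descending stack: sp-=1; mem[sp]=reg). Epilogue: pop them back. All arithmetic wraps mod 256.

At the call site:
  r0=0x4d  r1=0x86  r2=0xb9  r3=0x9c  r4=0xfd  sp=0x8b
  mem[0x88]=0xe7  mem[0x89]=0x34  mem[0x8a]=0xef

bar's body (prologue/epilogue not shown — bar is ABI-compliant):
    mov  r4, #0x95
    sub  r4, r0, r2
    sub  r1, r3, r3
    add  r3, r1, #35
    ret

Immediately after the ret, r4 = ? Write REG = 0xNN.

prologue: push r1 → mem[0x8a]=0x86, sp=0x8a
body[0] mov  r4, #0x95 → r4=0x95
body[1] sub  r4, r0, r2 → r4=0x94
body[2] sub  r1, r3, r3 → r1=0x00
body[3] add  r3, r1, #35 → r3=0x23
epilogue: pop r1=0x86, sp=0x8b
r4 is caller-saved → body value

REG = 0x94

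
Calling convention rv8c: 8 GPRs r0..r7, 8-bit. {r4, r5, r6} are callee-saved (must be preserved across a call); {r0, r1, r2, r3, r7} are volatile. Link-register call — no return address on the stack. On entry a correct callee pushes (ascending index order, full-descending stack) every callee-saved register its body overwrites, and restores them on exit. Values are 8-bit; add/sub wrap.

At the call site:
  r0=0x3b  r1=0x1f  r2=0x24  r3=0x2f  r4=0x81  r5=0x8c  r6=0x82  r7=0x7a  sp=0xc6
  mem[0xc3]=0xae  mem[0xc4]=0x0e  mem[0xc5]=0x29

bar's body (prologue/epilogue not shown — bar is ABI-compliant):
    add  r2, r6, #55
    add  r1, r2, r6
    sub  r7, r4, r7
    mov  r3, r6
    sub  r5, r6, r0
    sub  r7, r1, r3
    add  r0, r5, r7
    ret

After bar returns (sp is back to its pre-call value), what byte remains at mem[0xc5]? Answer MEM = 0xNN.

MEM = 0x8c

prologue: push r5 -> mem[0xc5]=0x8c, sp=0xc5
body[0] add  r2, r6, #55 -> r2=0xb9
body[1] add  r1, r2, r6 -> r1=0x3b
body[2] sub  r7, r4, r7 -> r7=0x07
body[3] mov  r3, r6 -> r3=0x82
body[4] sub  r5, r6, r0 -> r5=0x47
body[5] sub  r7, r1, r3 -> r7=0xb9
body[6] add  r0, r5, r7 -> r0=0x00
epilogue: pop r5=0x8c, sp=0xc6
prologue pushed ['r5'] at ['0xc5']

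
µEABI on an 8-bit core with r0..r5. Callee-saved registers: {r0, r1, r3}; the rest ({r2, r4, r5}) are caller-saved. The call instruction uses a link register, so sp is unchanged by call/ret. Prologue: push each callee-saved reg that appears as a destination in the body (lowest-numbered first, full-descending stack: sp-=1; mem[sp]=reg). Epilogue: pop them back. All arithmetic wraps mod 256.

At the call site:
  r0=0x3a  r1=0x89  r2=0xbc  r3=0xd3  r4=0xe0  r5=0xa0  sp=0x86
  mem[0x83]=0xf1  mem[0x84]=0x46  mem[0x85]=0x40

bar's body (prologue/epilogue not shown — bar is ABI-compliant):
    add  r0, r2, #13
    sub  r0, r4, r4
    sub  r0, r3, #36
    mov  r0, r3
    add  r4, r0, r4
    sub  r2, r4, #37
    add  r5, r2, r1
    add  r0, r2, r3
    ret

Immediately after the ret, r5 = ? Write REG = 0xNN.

REG = 0x17

prologue: push r0 -> mem[0x85]=0x3a, sp=0x85
body[0] add  r0, r2, #13 -> r0=0xc9
body[1] sub  r0, r4, r4 -> r0=0x00
body[2] sub  r0, r3, #36 -> r0=0xaf
body[3] mov  r0, r3 -> r0=0xd3
body[4] add  r4, r0, r4 -> r4=0xb3
body[5] sub  r2, r4, #37 -> r2=0x8e
body[6] add  r5, r2, r1 -> r5=0x17
body[7] add  r0, r2, r3 -> r0=0x61
epilogue: pop r0=0x3a, sp=0x86
r5 is caller-saved -> body value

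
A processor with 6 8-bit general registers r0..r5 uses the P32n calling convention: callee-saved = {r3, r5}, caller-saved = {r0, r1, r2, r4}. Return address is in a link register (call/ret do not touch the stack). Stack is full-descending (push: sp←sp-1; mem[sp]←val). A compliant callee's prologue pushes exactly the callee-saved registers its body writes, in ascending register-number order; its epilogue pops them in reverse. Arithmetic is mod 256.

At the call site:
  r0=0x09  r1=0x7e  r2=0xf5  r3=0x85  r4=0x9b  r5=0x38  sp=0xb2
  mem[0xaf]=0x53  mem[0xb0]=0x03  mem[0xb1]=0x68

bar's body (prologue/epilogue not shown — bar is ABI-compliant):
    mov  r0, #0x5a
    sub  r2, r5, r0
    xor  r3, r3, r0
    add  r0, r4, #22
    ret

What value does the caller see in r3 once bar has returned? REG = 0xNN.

prologue: push r3 -> mem[0xb1]=0x85, sp=0xb1
body[0] mov  r0, #0x5a -> r0=0x5a
body[1] sub  r2, r5, r0 -> r2=0xde
body[2] xor  r3, r3, r0 -> r3=0xdf
body[3] add  r0, r4, #22 -> r0=0xb1
epilogue: pop r3=0x85, sp=0xb2
r3 is callee-saved -> restored

REG = 0x85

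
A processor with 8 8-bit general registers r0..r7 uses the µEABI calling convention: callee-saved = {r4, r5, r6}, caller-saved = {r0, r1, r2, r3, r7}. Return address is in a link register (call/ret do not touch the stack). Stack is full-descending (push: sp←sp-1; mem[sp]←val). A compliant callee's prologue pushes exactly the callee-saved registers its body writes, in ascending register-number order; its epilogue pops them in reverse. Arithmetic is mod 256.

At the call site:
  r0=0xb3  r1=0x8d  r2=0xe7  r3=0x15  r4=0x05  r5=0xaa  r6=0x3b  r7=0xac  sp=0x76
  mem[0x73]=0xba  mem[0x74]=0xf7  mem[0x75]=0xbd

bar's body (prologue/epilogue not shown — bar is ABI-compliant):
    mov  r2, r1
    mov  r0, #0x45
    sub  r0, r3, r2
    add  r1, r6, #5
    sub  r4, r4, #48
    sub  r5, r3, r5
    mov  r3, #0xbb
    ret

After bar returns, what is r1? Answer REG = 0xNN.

REG = 0x40

prologue: push r4 → mem[0x75]=0x05, sp=0x75
prologue: push r5 → mem[0x74]=0xaa, sp=0x74
body[0] mov  r2, r1 → r2=0x8d
body[1] mov  r0, #0x45 → r0=0x45
body[2] sub  r0, r3, r2 → r0=0x88
body[3] add  r1, r6, #5 → r1=0x40
body[4] sub  r4, r4, #48 → r4=0xd5
body[5] sub  r5, r3, r5 → r5=0x6b
body[6] mov  r3, #0xbb → r3=0xbb
epilogue: pop r5=0xaa, sp=0x75
epilogue: pop r4=0x05, sp=0x76
r1 is caller-saved → body value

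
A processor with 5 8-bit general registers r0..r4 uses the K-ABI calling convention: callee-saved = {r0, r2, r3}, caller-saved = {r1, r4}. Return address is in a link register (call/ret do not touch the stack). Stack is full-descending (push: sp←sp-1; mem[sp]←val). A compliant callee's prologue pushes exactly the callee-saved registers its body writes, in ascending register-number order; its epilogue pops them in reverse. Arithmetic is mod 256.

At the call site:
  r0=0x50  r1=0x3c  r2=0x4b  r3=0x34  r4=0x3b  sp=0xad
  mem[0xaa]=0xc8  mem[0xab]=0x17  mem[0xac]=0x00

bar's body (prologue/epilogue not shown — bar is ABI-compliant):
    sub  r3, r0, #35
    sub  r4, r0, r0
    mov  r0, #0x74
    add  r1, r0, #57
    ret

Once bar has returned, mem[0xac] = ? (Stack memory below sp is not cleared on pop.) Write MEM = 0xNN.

prologue: push r0 → mem[0xac]=0x50, sp=0xac
prologue: push r3 → mem[0xab]=0x34, sp=0xab
body[0] sub  r3, r0, #35 → r3=0x2d
body[1] sub  r4, r0, r0 → r4=0x00
body[2] mov  r0, #0x74 → r0=0x74
body[3] add  r1, r0, #57 → r1=0xad
epilogue: pop r3=0x34, sp=0xac
epilogue: pop r0=0x50, sp=0xad
prologue pushed ['r0', 'r3'] at ['0xac', '0xab']

MEM = 0x50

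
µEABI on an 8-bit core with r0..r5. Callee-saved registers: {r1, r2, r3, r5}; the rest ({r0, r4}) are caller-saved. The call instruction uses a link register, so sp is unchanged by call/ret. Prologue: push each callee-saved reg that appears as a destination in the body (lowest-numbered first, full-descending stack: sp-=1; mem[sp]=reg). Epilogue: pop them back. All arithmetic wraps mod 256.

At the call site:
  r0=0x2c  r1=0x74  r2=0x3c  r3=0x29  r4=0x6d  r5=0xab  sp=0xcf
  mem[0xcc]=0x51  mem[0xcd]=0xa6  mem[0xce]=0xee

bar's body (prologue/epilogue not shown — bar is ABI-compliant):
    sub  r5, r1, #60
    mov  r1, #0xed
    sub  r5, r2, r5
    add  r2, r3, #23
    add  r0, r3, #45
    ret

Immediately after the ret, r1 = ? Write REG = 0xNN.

REG = 0x74

prologue: push r1 → mem[0xce]=0x74, sp=0xce
prologue: push r2 → mem[0xcd]=0x3c, sp=0xcd
prologue: push r5 → mem[0xcc]=0xab, sp=0xcc
body[0] sub  r5, r1, #60 → r5=0x38
body[1] mov  r1, #0xed → r1=0xed
body[2] sub  r5, r2, r5 → r5=0x04
body[3] add  r2, r3, #23 → r2=0x40
body[4] add  r0, r3, #45 → r0=0x56
epilogue: pop r5=0xab, sp=0xcd
epilogue: pop r2=0x3c, sp=0xce
epilogue: pop r1=0x74, sp=0xcf
r1 is callee-saved → restored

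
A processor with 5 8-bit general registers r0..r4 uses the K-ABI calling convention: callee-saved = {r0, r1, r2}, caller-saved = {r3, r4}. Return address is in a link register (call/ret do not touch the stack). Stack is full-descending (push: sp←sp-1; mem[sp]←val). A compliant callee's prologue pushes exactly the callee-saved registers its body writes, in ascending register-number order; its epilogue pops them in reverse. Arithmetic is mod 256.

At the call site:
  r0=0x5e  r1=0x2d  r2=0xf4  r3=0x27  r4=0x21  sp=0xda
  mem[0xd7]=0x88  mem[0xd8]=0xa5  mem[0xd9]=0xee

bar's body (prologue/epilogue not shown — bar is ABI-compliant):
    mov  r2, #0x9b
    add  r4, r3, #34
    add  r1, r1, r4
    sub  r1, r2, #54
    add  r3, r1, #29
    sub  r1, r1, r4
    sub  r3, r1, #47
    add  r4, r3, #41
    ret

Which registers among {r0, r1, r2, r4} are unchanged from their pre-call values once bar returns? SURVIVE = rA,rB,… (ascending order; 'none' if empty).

prologue: push r1 → mem[0xd9]=0x2d, sp=0xd9
prologue: push r2 → mem[0xd8]=0xf4, sp=0xd8
body[0] mov  r2, #0x9b → r2=0x9b
body[1] add  r4, r3, #34 → r4=0x49
body[2] add  r1, r1, r4 → r1=0x76
body[3] sub  r1, r2, #54 → r1=0x65
body[4] add  r3, r1, #29 → r3=0x82
body[5] sub  r1, r1, r4 → r1=0x1c
body[6] sub  r3, r1, #47 → r3=0xed
body[7] add  r4, r3, #41 → r4=0x16
epilogue: pop r2=0xf4, sp=0xd9
epilogue: pop r1=0x2d, sp=0xda
r0: callee-saved, written=False
r1: callee-saved, written=True
r2: callee-saved, written=True
r4: caller-saved, written=True

SURVIVE = r0,r1,r2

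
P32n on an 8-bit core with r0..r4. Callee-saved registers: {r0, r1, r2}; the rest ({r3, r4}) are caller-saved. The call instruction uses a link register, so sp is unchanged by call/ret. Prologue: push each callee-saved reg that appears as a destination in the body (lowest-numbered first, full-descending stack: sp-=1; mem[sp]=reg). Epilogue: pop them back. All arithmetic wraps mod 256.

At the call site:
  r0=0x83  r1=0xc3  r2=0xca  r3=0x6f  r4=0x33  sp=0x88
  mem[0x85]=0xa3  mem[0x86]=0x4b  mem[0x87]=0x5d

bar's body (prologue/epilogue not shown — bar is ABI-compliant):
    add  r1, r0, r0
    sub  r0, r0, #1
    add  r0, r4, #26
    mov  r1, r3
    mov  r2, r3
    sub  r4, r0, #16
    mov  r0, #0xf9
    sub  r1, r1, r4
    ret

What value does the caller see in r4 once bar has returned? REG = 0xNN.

prologue: push r0 -> mem[0x87]=0x83, sp=0x87
prologue: push r1 -> mem[0x86]=0xc3, sp=0x86
prologue: push r2 -> mem[0x85]=0xca, sp=0x85
body[0] add  r1, r0, r0 -> r1=0x06
body[1] sub  r0, r0, #1 -> r0=0x82
body[2] add  r0, r4, #26 -> r0=0x4d
body[3] mov  r1, r3 -> r1=0x6f
body[4] mov  r2, r3 -> r2=0x6f
body[5] sub  r4, r0, #16 -> r4=0x3d
body[6] mov  r0, #0xf9 -> r0=0xf9
body[7] sub  r1, r1, r4 -> r1=0x32
epilogue: pop r2=0xca, sp=0x86
epilogue: pop r1=0xc3, sp=0x87
epilogue: pop r0=0x83, sp=0x88
r4 is caller-saved -> body value

REG = 0x3d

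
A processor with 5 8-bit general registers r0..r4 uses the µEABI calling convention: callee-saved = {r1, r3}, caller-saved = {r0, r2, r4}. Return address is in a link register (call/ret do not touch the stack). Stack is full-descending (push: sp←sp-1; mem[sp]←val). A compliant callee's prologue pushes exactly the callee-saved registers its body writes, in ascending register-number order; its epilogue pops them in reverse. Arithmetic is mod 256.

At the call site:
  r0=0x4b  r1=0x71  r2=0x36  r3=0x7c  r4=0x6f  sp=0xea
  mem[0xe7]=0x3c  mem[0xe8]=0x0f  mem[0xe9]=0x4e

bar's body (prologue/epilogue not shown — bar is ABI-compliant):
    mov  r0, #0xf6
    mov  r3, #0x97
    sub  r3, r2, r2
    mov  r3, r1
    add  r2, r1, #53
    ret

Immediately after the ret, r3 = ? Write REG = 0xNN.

prologue: push r3 → mem[0xe9]=0x7c, sp=0xe9
body[0] mov  r0, #0xf6 → r0=0xf6
body[1] mov  r3, #0x97 → r3=0x97
body[2] sub  r3, r2, r2 → r3=0x00
body[3] mov  r3, r1 → r3=0x71
body[4] add  r2, r1, #53 → r2=0xa6
epilogue: pop r3=0x7c, sp=0xea
r3 is callee-saved → restored

REG = 0x7c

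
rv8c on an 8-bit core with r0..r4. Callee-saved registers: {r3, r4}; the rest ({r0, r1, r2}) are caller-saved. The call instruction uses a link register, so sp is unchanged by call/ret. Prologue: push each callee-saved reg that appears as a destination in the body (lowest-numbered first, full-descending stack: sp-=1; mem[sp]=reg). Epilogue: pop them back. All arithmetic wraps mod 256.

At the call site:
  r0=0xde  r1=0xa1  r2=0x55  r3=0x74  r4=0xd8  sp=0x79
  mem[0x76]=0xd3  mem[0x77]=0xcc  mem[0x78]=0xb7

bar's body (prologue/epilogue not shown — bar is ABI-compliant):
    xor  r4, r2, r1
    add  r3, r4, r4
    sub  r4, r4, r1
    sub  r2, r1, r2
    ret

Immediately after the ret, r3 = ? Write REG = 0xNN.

REG = 0x74

prologue: push r3 -> mem[0x78]=0x74, sp=0x78
prologue: push r4 -> mem[0x77]=0xd8, sp=0x77
body[0] xor  r4, r2, r1 -> r4=0xf4
body[1] add  r3, r4, r4 -> r3=0xe8
body[2] sub  r4, r4, r1 -> r4=0x53
body[3] sub  r2, r1, r2 -> r2=0x4c
epilogue: pop r4=0xd8, sp=0x78
epilogue: pop r3=0x74, sp=0x79
r3 is callee-saved -> restored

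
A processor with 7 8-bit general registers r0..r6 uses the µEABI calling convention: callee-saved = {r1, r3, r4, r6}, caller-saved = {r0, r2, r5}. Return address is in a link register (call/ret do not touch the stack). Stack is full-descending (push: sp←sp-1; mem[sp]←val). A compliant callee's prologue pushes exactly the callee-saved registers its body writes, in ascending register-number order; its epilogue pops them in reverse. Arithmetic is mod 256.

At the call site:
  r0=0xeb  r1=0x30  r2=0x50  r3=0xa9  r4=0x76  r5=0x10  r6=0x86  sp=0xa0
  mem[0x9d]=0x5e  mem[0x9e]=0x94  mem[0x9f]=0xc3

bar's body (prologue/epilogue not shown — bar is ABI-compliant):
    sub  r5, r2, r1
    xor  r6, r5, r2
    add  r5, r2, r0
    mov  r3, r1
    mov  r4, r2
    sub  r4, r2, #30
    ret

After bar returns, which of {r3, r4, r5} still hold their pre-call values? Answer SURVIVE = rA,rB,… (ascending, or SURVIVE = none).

prologue: push r3 → mem[0x9f]=0xa9, sp=0x9f
prologue: push r4 → mem[0x9e]=0x76, sp=0x9e
prologue: push r6 → mem[0x9d]=0x86, sp=0x9d
body[0] sub  r5, r2, r1 → r5=0x20
body[1] xor  r6, r5, r2 → r6=0x70
body[2] add  r5, r2, r0 → r5=0x3b
body[3] mov  r3, r1 → r3=0x30
body[4] mov  r4, r2 → r4=0x50
body[5] sub  r4, r2, #30 → r4=0x32
epilogue: pop r6=0x86, sp=0x9e
epilogue: pop r4=0x76, sp=0x9f
epilogue: pop r3=0xa9, sp=0xa0
r3: callee-saved, written=True
r4: callee-saved, written=True
r5: caller-saved, written=True

SURVIVE = r3,r4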